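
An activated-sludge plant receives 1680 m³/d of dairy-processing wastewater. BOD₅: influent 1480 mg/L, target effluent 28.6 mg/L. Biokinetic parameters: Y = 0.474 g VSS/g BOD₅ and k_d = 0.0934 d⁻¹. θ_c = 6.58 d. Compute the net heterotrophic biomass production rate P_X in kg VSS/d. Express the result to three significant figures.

Observed yield with endogenous decay: Y_obs = Y / (1 + k_d·θ_c) = 0.474 / (1 + 0.0934 × 6.58) = 0.474 / 1.615 = 0.2936 g VSS/g BOD₅.
Q·(S₀ − S) = 1680 × (1480 − 28.6) × 10⁻³ = 2438 kg/d removed.
Net biomass production P_X = Y_obs × Q·(S₀ − S) = 0.2936 × 2438 = 715.8 kg VSS/d.

P_X ≈ 716 kg VSS/d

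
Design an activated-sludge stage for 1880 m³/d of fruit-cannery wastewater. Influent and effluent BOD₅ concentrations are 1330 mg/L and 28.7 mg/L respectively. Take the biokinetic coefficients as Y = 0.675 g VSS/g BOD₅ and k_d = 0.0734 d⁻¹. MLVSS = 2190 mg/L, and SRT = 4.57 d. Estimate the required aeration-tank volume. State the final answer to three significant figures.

V ≈ 2580 m³

From the SRT design equation V = Y Q (S₀−S) θ_c / [X (1 + k_d θ_c)] = 0.675 × 1880 × (1330 − 28.7) × 4.57 / [2190 × (1 + 0.0734 × 4.57)] = 7.55×10^6 / 2925 = 2580 m³.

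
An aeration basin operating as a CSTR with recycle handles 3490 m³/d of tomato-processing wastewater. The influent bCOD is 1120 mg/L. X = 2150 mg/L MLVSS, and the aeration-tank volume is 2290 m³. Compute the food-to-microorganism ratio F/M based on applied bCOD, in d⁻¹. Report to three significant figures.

F/M = applied load / biomass = Q·S₀/(V·X) = 3490 × 1120 / (2290 × 2150) = 0.7939 d⁻¹.

F/M ≈ 0.794 d⁻¹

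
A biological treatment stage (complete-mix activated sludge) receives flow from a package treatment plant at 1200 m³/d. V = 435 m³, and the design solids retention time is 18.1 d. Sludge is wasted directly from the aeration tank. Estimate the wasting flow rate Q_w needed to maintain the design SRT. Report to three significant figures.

Q_w ≈ 24.0 m³/d

For wasting at MLVSS concentration, Q_w = V/θ_c = 435.0/18.1 = 24.03 m³/d.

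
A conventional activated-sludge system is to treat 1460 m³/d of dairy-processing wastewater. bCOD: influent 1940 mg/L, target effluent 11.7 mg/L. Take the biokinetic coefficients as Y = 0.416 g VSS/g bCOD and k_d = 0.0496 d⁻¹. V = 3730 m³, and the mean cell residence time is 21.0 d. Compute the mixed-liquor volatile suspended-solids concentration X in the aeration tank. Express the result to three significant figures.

X ≈ 3230 mg/L

X = Y·Q·ΔS·θ_c / [V·(1 + k_d θ_c)] = 0.416 × 1460 × (1940 − 11.7) × 21.0 / [3730 × (1 + 0.0496 × 21.0)] = 3230 mg/L.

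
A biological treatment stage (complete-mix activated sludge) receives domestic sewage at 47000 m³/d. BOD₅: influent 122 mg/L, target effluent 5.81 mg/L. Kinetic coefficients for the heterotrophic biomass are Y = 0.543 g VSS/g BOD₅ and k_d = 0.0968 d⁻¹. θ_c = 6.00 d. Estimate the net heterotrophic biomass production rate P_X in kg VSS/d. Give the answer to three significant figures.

The observed yield is Y_obs = Y/(1 + k_d·θ_c) = 0.543 / (1 + 0.0968 × 6.00) = 0.543 / 1.581 = 0.3435 g VSS per g BOD₅ removed.
ΔS = 122 − 5.81 = 116.2 mg/L, so the substrate removal rate is 47000 × 116.2/1000 = 5461 kg BOD₅/d.
So the net sludge growth is P_X = 0.3435 × 5461 = 1876 kg VSS/d.

P_X ≈ 1880 kg VSS/d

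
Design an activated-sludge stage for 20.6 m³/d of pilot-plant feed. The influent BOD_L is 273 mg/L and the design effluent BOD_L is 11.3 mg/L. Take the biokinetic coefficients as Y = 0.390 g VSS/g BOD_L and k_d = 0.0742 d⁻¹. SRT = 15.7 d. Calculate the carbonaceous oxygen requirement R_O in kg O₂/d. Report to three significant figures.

R_O ≈ 4.01 kg O₂/d

The observed yield is Y_obs = Y/(1 + k_d·θ_c) = 0.390 / (1 + 0.0742 × 15.7) = 0.390 / 2.165 = 0.1801 g VSS per g BOD_L removed.
Mass of BOD_L removed per day: Q(S₀ − S) = 20.6 × 261.7 g/m³ = 5.391 kg/d.
Net sludge production P_X = 0.1801 × 5.391 = 0.9712 kg VSS/d.
Carbonaceous O₂ demand = substrate oxidised − cell-mass equivalent = 5.391 − 1.42 × 0.9712 = 4.012 kg O₂/d.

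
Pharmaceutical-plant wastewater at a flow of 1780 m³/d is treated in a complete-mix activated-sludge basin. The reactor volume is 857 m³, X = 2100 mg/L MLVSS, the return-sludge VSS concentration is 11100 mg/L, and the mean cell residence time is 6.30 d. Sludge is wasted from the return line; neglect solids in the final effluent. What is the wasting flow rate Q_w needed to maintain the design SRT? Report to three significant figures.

Q_w ≈ 25.7 m³/d

Wasting from the return line (neglecting effluent solids): Q_w = V·X / (θ_c·X_r) = 857.0 × 2100 / (6.30 × 11100) = 25.74 m³/d.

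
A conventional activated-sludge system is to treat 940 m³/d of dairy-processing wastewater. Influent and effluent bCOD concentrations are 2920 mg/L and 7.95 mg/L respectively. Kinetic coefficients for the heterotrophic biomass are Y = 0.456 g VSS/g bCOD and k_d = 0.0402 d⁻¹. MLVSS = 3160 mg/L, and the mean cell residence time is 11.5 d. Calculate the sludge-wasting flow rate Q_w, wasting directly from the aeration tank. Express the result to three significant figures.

Q_w ≈ 270 m³/d

Rearranging the biomass balance for a CMAS with decay, V = Y·Q·ΔS·θ_c / [X·(1+k_d θ_c)] = 0.456 × 940 × (2920 − 7.95) × 11.5 / [3160 × (1 + 0.0402 × 11.5)] = 1.44×10^7 / 4621 = 3106 m³.
Wasting from the aeration tank: Q_w = V / θ_c = 3106 / 11.5 = 270.1 m³/d.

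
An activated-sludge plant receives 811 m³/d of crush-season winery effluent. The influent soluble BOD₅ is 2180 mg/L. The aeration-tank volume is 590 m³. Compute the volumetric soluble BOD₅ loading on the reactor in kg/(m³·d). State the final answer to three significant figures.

L_v ≈ 3.00 kg soluble BOD₅/(m³·d)

Volumetric loading L_v = Q·S₀ / V = 811 × 2180 g/m³ / 590.0 m³ = 2997 g/(m³·d) = 2.997 kg soluble BOD₅/(m³·d).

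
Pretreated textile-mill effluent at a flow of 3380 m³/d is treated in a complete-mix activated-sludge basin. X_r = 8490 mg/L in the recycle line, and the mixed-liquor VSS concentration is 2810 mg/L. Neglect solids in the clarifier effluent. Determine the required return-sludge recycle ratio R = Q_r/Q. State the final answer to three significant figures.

R ≈ 0.495

Mass balance around the secondary clarifier (neglecting effluent solids): R = X / (X_r − X) = 2810 / (8490 − 2810) = 0.4947.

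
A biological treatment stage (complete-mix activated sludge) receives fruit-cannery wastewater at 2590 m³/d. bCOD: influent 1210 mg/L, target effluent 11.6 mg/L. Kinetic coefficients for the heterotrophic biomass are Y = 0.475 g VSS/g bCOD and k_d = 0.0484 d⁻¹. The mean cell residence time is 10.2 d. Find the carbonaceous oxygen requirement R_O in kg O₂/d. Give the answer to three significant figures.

R_O ≈ 1700 kg O₂/d

Y_obs = Y / (1 + k_d θ_c) = 0.475 / (1 + 0.0484 × 10.2) = 0.475 / 1.494 = 0.3180.
Q·(S₀ − S) = 2590 × (1210 − 11.6) × 10⁻³ = 3104 kg/d removed.
Biomass synthesised: P_X = Y_obs × 3104 = 987.0 kg VSS/d.
R_O = Q·(S₀ − S) − 1.42·P_X = 3104 − 1.42 × 987.0 = 1702 kg O₂/d.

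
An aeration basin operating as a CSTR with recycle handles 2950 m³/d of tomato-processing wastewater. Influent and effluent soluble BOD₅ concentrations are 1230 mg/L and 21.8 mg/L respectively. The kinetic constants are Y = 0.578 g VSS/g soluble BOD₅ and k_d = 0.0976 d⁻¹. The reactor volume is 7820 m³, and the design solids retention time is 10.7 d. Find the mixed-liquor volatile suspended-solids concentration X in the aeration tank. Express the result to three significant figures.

X = Y·Q·ΔS·θ_c / [V·(1 + k_d θ_c)] = 0.578 × 2950 × (1230 − 21.8) × 10.7 / [7820 × (1 + 0.0976 × 10.7)] = 1379 mg/L.

X ≈ 1380 mg/L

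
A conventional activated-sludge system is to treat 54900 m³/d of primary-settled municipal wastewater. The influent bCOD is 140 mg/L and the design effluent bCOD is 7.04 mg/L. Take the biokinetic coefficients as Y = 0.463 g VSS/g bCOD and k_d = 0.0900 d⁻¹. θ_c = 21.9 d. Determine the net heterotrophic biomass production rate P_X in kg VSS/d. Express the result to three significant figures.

P_X ≈ 1140 kg VSS/d

Observed yield with endogenous decay: Y_obs = Y / (1 + k_d·θ_c) = 0.463 / (1 + 0.0900 × 21.9) = 0.463 / 2.971 = 0.1558 g VSS/g bCOD.
ΔS = 140 − 7.04 = 133.0 mg/L, so the substrate removal rate is 54900 × 133.0/1000 = 7300 kg bCOD/d.
Biomass produced: P_X = Y_obs·Q·ΔS = 0.1558 × 7300 ≈ 1138 kg VSS/d.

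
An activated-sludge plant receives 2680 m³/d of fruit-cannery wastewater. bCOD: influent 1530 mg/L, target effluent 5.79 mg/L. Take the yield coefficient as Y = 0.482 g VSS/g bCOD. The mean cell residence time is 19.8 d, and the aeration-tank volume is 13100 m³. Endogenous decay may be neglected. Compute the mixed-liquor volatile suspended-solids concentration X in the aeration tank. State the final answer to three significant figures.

X ≈ 2980 mg/L

X = Y·Q·ΔS·θ_c / V = 0.482 × 2680 × (1530 − 5.79) × 19.8 / 13100 = 2976 mg/L.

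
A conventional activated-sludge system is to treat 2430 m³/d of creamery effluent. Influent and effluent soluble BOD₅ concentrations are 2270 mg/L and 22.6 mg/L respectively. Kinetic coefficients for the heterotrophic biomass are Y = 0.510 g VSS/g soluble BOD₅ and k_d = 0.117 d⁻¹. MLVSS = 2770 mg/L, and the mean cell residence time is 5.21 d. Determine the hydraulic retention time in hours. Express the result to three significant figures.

τ ≈ 32.1 h

Steady-state biomass mass balance: V·X·(1 + k_d·θ_c) = Y·Q·(S₀ − S)·θ_c, so V = 0.510 × 2430 × (2270 − 22.6) × 5.21 / [2770 × (1 + 0.117 × 5.21)] = 1.45×10^7 / 4459 = 3255 m³.
τ = V/Q = 3255/2430 = 1.339 d, or 32.14 h.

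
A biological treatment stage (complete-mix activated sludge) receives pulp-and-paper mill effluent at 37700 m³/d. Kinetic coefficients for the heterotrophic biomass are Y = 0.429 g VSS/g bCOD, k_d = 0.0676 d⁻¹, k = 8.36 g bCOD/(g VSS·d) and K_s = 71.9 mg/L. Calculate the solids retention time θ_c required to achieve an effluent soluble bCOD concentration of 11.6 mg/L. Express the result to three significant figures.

θ_c ≈ 2.32 d

From 1/θ_c = Y·k·S/(K_s + S) − k_d: Y·k·S/(K_s+S) = 0.429 × 8.36 × 11.6 / (71.9 + 11.6) = 0.4982 d⁻¹.
θ_c = 1/(μ − k_d) = 1/(0.4982 − 0.0676) = 1/0.4306 = 2.322 d.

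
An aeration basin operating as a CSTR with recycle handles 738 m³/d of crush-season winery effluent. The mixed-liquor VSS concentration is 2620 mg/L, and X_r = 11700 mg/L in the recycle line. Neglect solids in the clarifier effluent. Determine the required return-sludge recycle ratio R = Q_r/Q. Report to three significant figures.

R ≈ 0.289

Mass balance around the secondary clarifier (neglecting effluent solids): R = X / (X_r − X) = 2620 / (11700 − 2620) = 0.2885.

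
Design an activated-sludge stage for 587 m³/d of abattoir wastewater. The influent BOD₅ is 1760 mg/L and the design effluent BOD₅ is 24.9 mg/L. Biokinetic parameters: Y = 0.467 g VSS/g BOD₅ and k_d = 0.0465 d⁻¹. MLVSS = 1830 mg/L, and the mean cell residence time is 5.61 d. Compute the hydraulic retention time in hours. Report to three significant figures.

τ ≈ 47.3 h

From the SRT design equation V = Y Q (S₀−S) θ_c / [X (1 + k_d θ_c)] = 0.467 × 587 × (1760 − 24.9) × 5.61 / [1830 × (1 + 0.0465 × 5.61)] = 2.67×10^6 / 2307 = 1156 m³.
Hydraulic retention time τ = V/Q = 1156 / 587 = 1.970 d = 47.28 h.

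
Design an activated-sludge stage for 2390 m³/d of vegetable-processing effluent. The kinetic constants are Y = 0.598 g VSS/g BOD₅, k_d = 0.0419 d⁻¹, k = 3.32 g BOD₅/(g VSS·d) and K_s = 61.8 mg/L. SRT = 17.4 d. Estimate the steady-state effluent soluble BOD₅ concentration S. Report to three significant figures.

Effluent substrate depends only on kinetics and SRT: S = K_s(1 + k_d θ_c) / [θ_c(Yk − k_d) − 1] = 61.8 × (1 + 0.0419 × 17.4) / [17.4 × (0.598 × 3.32 − 0.0419) − 1] = 106.9 / 32.82 = 3.256 mg/L.

S ≈ 3.26 mg/L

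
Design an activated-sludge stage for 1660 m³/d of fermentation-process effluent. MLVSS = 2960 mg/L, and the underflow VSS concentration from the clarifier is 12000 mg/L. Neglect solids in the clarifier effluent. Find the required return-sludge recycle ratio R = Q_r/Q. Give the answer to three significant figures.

R ≈ 0.327

Mass balance around the secondary clarifier (neglecting effluent solids): R = X / (X_r − X) = 2960 / (12000 − 2960) = 0.3274.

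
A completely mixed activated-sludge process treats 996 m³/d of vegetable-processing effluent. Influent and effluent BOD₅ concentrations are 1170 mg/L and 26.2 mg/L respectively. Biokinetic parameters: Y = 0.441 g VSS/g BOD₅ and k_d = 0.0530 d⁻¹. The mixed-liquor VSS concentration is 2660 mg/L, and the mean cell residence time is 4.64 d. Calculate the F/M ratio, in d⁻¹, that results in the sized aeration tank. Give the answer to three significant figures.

F/M ≈ 0.623 d⁻¹

From the SRT design equation V = Y Q (S₀−S) θ_c / [X (1 + k_d θ_c)] = 0.441 × 996 × (1170 − 26.2) × 4.64 / [2660 × (1 + 0.0530 × 4.64)] = 2.33×10^6 / 3314 = 703.4 m³.
F/M = Q·S₀ / (V·X) = 996 × 1170 / (703.4 × 2660) = 0.6228 g BOD₅·(g VSS·d)⁻¹.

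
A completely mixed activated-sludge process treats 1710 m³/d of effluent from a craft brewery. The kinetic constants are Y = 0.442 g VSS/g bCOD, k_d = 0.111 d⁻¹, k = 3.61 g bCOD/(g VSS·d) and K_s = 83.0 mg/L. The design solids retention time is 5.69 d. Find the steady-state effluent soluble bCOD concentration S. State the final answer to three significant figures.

From the Monod/SRT balance for a CMAS, S = K_s·(1+k_d θ_c)/[θ_c·(Y k − k_d) − 1] = 83.0 × (1 + 0.111 × 5.69) / [5.69 × (0.442 × 3.61 − 0.111) − 1] = 135.4 / 7.447 = 18.18 mg/L.

S ≈ 18.2 mg/L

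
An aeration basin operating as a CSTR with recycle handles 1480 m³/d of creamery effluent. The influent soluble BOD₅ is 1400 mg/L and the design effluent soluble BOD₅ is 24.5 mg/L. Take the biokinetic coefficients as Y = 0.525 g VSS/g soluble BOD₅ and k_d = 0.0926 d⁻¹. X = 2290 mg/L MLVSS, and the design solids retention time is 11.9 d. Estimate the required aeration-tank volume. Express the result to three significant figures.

V ≈ 2640 m³

Rearranging the biomass balance for a CMAS with decay, V = Y·Q·ΔS·θ_c / [X·(1+k_d θ_c)] = 0.525 × 1480 × (1400 − 24.5) × 11.9 / [2290 × (1 + 0.0926 × 11.9)] = 1.27×10^7 / 4813 = 2642 m³.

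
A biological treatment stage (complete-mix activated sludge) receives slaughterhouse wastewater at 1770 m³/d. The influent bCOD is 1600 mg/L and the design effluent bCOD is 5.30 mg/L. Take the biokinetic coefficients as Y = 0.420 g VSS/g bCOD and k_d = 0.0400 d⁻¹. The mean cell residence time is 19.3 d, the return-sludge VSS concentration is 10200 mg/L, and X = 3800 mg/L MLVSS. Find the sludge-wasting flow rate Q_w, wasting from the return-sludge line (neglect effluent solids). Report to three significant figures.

Steady-state biomass mass balance: V·X·(1 + k_d·θ_c) = Y·Q·(S₀ − S)·θ_c, so V = 0.420 × 1770 × (1600 − 5.30) × 19.3 / [3800 × (1 + 0.0400 × 19.3)] = 2.29×10^7 / 6734 = 3398 m³.
θ_c = V·X/(Q_w·X_r) when wasting from the recycle, so Q_w = V·X/(θ_c·X_r) = 3398 × 3800 / (19.3 × 10200) = 65.59 m³/d.

Q_w ≈ 65.6 m³/d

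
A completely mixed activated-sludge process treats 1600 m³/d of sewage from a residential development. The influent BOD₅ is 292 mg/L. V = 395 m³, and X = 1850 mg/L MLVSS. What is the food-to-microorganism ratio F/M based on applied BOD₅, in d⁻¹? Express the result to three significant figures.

Food-to-microorganism ratio F/M = Q S₀ / (V X) = 1600 × 292 / (395.0 × 1850) = 0.6393 d⁻¹.

F/M ≈ 0.639 d⁻¹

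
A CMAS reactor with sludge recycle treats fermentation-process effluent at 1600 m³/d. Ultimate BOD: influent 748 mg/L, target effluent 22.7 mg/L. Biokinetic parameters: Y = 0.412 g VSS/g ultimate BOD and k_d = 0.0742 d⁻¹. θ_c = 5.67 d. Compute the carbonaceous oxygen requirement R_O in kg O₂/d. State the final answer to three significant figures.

R_O ≈ 683 kg O₂/d

Y_obs = Y / (1 + k_d θ_c) = 0.412 / (1 + 0.0742 × 5.67) = 0.412 / 1.421 = 0.2900.
Mass of ultimate BOD removed per day: Q(S₀ − S) = 1600 × 725.3 g/m³ = 1160 kg/d.
P_X = Y_obs·Q·(S₀ − S) = 0.2900 × 1160 = 336.5 kg VSS/d.
R_O = Q·ΔS − 1.42 P_X = 1160 − 477.9 = 682.6 kg O₂/d.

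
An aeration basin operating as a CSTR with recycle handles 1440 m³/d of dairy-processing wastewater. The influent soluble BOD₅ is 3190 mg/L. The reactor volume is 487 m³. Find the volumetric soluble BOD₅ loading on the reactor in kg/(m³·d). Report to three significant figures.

L_v = Q S₀ / V = 1440 × 3190 × 10⁻³ / 487.0 = 9.432 kg/(m³·d).

L_v ≈ 9.43 kg soluble BOD₅/(m³·d)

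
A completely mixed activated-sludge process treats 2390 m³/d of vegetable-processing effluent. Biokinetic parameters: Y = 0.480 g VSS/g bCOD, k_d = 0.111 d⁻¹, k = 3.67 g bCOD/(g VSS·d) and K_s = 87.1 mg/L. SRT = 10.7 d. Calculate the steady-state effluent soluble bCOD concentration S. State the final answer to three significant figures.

Effluent substrate depends only on kinetics and SRT: S = K_s(1 + k_d θ_c) / [θ_c(Yk − k_d) − 1] = 87.1 × (1 + 0.111 × 10.7) / [10.7 × (0.480 × 3.67 − 0.111) − 1] = 190.5 / 16.66 = 11.44 mg/L.

S ≈ 11.4 mg/L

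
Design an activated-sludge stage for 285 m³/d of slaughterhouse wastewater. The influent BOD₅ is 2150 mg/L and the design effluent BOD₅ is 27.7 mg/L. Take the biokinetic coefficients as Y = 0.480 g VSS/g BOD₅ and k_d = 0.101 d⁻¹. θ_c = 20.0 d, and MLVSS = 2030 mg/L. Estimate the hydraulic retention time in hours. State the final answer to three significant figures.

τ ≈ 79.8 h

Steady-state biomass mass balance: V·X·(1 + k_d·θ_c) = Y·Q·(S₀ − S)·θ_c, so V = 0.480 × 285 × (2150 − 27.7) × 20.0 / [2030 × (1 + 0.101 × 20.0)] = 5.81×10^6 / 6131 = 947.2 m³.
τ = V/Q = 947.2/285 = 3.323 d, or 79.76 h.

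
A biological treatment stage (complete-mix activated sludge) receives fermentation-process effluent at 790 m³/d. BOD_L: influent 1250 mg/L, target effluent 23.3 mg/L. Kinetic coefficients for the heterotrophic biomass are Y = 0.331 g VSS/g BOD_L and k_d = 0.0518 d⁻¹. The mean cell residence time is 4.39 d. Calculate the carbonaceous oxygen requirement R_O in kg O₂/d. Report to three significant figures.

Correct the yield for decay: Y_obs = Y/(1 + k_d θ_c) = 0.331 / (1 + 0.0518 × 4.39) = 0.331 / 1.227 = 0.2697.
ΔS = 1250 − 23.3 = 1227 mg/L, so the substrate removal rate is 790 × 1227/1000 = 969.1 kg BOD_L/d.
Biomass synthesised: P_X = Y_obs × 969.1 = 261.3 kg VSS/d.
Carbonaceous O₂ demand = substrate oxidised − cell-mass equivalent = 969.1 − 1.42 × 261.3 = 598.0 kg O₂/d.

R_O ≈ 598 kg O₂/d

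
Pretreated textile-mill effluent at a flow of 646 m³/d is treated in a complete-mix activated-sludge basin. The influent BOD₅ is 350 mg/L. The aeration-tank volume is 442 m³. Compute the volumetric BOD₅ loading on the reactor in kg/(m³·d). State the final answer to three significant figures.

L_v ≈ 0.512 kg BOD₅/(m³·d)

Volumetric loading L_v = Q·S₀ / V = 646 × 350 g/m³ / 442.0 m³ = 511.5 g/(m³·d) = 0.5115 kg BOD₅/(m³·d).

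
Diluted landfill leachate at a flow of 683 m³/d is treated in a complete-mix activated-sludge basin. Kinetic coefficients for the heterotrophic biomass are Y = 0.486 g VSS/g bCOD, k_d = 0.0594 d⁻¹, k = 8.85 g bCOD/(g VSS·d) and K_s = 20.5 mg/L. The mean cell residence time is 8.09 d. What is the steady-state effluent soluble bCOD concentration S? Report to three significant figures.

S ≈ 0.911 mg/L

Effluent substrate depends only on kinetics and SRT: S = K_s(1 + k_d θ_c) / [θ_c(Yk − k_d) − 1] = 20.5 × (1 + 0.0594 × 8.09) / [8.09 × (0.486 × 8.85 − 0.0594) − 1] = 30.35 / 33.32 = 0.9110 mg/L.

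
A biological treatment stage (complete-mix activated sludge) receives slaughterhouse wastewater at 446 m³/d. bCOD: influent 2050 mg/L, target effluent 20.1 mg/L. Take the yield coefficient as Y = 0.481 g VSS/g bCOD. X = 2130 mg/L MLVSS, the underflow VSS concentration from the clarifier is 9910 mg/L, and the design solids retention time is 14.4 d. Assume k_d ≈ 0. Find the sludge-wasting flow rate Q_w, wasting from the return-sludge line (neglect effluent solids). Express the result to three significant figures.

Q_w ≈ 43.9 m³/d

V·X = Y·Q·ΔS·θ_c gives V = 0.481 × 446 × (2050 − 20.1) × 14.4 / 2130 = 2944 m³.
Q_w = (V·X)/(θ_c X_r) = 2944 × 2130 / (14.4 × 9910) = 43.94 m³/d.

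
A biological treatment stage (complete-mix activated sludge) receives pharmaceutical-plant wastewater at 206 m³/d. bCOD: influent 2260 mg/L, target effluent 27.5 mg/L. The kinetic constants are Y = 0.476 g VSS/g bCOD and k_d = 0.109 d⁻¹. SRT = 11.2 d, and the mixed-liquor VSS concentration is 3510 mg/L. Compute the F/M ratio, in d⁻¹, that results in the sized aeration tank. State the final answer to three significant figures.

Rearranging the biomass balance for a CMAS with decay, V = Y·Q·ΔS·θ_c / [X·(1+k_d θ_c)] = 0.476 × 206 × (2260 − 27.5) × 11.2 / [3510 × (1 + 0.109 × 11.2)] = 2.45×10^6 / 7795 = 314.5 m³.
Food-to-microorganism ratio F/M = Q S₀ / (V X) = 206 × 2260 / (314.5 × 3510) = 0.4217 d⁻¹.

F/M ≈ 0.422 d⁻¹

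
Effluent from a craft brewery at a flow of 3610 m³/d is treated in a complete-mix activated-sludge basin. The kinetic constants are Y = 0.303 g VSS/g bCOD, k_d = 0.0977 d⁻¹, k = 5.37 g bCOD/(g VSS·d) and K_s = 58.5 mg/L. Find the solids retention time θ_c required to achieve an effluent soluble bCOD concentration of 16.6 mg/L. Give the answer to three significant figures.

θ_c ≈ 3.82 d

Specific growth rate at S = 16.6 mg/L: μ = YkS/(K_s+S) = 0.303·5.37·16.6/(58.5+16.6) = 0.3597 d⁻¹.
1/θ_c = 0.3597 − 0.0977 = 0.2620 d⁻¹, so θ_c = 3.817 d.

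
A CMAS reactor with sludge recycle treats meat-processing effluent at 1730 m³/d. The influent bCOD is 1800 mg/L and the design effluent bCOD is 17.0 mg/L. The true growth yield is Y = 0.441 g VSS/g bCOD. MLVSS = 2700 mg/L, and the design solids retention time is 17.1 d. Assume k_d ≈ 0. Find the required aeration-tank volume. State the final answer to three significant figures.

Biomass mass balance (decay neglected): V·X = Y·Q·(S₀ − S)·θ_c, so V = 0.441 × 1730 × (1800 − 17.0) × 17.1 / 2700 = 8615 m³.

V ≈ 8620 m³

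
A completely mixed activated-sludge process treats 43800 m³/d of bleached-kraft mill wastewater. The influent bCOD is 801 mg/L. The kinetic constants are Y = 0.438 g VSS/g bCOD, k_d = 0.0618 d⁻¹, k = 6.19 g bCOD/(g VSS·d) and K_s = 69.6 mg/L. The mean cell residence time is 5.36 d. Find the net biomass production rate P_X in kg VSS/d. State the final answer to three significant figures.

From the Monod/SRT balance for a CMAS, S = K_s·(1+k_d θ_c)/[θ_c·(Y k − k_d) − 1] = 69.6 × (1 + 0.0618 × 5.36) / [5.36 × (0.438 × 6.19 − 0.0618) − 1] = 92.65 / 13.20 = 7.019 mg/L.
Y_obs = Y / (1 + k_d θ_c) = 0.438 / (1 + 0.0618 × 5.36) = 0.438 / 1.331 = 0.3290.
Mass of bCOD removed per day: Q(S₀ − S) = 43800 × 794.0 g/m³ = 34776 kg/d.
So the net sludge growth is P_X = 0.3290 × 34776 = 11442 kg VSS/d.

P_X ≈ 11400 kg VSS/d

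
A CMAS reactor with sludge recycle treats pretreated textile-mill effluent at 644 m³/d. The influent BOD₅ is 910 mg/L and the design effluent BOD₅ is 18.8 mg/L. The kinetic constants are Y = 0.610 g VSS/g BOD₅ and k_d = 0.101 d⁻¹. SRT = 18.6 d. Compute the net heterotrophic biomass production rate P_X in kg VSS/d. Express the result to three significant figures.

Y_obs = Y / (1 + k_d θ_c) = 0.610 / (1 + 0.101 × 18.6) = 0.610 / 2.879 = 0.2119.
Q·(S₀ − S) = 644 × (910 − 18.8) × 10⁻³ = 573.9 kg/d removed.
P_X = Y_obs · Q(S₀ − S) = 0.2119 × 573.9 = 121.6 kg VSS/d.

P_X ≈ 122 kg VSS/d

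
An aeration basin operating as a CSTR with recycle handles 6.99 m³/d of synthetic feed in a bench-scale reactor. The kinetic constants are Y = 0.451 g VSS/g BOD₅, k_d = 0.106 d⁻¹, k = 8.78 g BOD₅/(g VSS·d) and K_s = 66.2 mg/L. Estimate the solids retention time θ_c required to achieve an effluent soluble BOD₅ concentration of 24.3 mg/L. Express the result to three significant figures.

At the target effluent, Y k S/(K_s+S) = 0.451×8.78×24.3/90.50 = 1.063 d⁻¹.
Then 1/θ_c = μ − k_d = 1.063 − 0.106 = 0.9572 d⁻¹, giving θ_c = 1.045 d.

θ_c ≈ 1.04 d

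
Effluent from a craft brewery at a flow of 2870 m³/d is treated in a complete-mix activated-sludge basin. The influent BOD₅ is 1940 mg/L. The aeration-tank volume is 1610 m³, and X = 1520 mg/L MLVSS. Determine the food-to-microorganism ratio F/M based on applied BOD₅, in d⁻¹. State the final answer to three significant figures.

F/M ≈ 2.28 d⁻¹

Food-to-microorganism ratio F/M = Q S₀ / (V X) = 2870 × 1940 / (1610 × 1520) = 2.275 d⁻¹.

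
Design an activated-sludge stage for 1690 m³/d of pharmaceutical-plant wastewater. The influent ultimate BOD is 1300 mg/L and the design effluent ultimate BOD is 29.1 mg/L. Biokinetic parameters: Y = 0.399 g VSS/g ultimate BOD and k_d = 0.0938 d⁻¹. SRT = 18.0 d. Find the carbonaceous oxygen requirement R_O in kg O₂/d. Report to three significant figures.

R_O ≈ 1700 kg O₂/d

The observed yield is Y_obs = Y/(1 + k_d·θ_c) = 0.399 / (1 + 0.0938 × 18.0) = 0.399 / 2.688 = 0.1484 g VSS per g ultimate BOD removed.
ΔS = 1300 − 29.1 = 1271 mg/L, so the substrate removal rate is 1690 × 1271/1000 = 2148 kg ultimate BOD/d.
P_X = Y_obs·Q·(S₀ − S) = 0.1484 × 2148 = 318.8 kg VSS/d.
R_O = Q·ΔS − 1.42 P_X = 2148 − 452.7 = 1695 kg O₂/d.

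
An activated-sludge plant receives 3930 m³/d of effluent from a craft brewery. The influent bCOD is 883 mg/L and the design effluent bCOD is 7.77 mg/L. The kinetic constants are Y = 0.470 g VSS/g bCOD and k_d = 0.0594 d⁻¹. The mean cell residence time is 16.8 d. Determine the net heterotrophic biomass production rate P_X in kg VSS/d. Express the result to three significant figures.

P_X ≈ 809 kg VSS/d

Correct the yield for decay: Y_obs = Y/(1 + k_d θ_c) = 0.470 / (1 + 0.0594 × 16.8) = 0.470 / 1.998 = 0.2352.
ΔS = 883 − 7.77 = 875.2 mg/L, so the substrate removal rate is 3930 × 875.2/1000 = 3440 kg bCOD/d.
Biomass produced: P_X = Y_obs·Q·ΔS = 0.2352 × 3440 ≈ 809.2 kg VSS/d.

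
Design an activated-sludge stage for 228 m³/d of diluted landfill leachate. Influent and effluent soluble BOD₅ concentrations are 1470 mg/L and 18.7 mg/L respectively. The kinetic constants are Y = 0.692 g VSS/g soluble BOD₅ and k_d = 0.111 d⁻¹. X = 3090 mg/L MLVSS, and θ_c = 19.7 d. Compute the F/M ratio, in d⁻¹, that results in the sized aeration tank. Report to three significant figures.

Steady-state biomass mass balance: V·X·(1 + k_d·θ_c) = Y·Q·(S₀ − S)·θ_c, so V = 0.692 × 228 × (1470 − 18.7) × 19.7 / [3090 × (1 + 0.111 × 19.7)] = 4.51×10^6 / 9847 = 458.1 m³.
F/M = Q·S₀ / (V·X) = 228 × 1470 / (458.1 × 3090) = 0.2368 g soluble BOD₅·(g VSS·d)⁻¹.

F/M ≈ 0.237 d⁻¹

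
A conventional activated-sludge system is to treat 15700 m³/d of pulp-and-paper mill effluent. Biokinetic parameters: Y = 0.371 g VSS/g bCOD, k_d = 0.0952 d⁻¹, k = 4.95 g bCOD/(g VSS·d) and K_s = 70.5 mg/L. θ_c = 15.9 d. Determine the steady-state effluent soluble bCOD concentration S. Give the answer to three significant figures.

Effluent substrate depends only on kinetics and SRT: S = K_s(1 + k_d θ_c) / [θ_c(Yk − k_d) − 1] = 70.5 × (1 + 0.0952 × 15.9) / [15.9 × (0.371 × 4.95 − 0.0952) − 1] = 177.2 / 26.69 = 6.641 mg/L.

S ≈ 6.64 mg/L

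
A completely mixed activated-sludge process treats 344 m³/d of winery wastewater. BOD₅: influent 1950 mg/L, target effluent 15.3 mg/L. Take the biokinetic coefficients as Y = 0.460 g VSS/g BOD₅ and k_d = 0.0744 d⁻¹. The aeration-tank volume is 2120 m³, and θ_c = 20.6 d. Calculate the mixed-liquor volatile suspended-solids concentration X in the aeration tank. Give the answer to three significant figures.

X ≈ 1170 mg/L

X = Y·Q·ΔS·θ_c / [V·(1 + k_d θ_c)] = 0.460 × 344 × (1950 − 15.3) × 20.6 / [2120 × (1 + 0.0744 × 20.6)] = 1175 mg/L.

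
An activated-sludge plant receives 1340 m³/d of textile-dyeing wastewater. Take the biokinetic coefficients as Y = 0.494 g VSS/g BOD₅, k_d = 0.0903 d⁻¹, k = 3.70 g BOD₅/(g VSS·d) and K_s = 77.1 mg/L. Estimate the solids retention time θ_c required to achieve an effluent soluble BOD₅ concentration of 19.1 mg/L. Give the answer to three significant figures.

θ_c ≈ 3.67 d

At the target effluent, Y k S/(K_s+S) = 0.494×3.70×19.1/96.20 = 0.3629 d⁻¹.
1/θ_c = 0.3629 − 0.0903 = 0.2726 d⁻¹, so θ_c = 3.668 d.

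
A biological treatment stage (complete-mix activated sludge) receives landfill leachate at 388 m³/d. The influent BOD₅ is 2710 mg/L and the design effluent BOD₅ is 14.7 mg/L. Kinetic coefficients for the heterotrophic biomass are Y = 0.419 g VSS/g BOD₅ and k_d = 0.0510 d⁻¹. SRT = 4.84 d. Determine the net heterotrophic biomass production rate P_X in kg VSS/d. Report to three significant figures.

Y_obs = Y / (1 + k_d θ_c) = 0.419 / (1 + 0.0510 × 4.84) = 0.419 / 1.247 = 0.3360.
Substrate removed = Q·(S₀ − S) = 388 m³/d × (2710 − 14.7) g/m³ = 1.05×10^6 g/d = 1046 kg/d.
P_X = Y_obs · Q(S₀ − S) = 0.3360 × 1046 = 351.4 kg VSS/d.

P_X ≈ 351 kg VSS/d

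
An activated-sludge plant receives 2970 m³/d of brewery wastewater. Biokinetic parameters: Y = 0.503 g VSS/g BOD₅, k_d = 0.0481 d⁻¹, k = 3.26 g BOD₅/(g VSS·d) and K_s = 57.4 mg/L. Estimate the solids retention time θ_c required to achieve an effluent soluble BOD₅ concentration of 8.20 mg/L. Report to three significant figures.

θ_c ≈ 6.37 d

At the target effluent, Y k S/(K_s+S) = 0.503×3.26×8.20/65.60 = 0.2050 d⁻¹.
θ_c = 1/(μ − k_d) = 1/(0.2050 − 0.0481) = 1/0.1569 = 6.375 d.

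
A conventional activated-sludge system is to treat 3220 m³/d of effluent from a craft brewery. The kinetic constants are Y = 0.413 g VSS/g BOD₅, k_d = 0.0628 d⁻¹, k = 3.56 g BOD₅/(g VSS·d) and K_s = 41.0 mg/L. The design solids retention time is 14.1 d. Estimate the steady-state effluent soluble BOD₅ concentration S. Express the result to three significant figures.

S ≈ 4.10 mg/L

From the Monod/SRT balance for a CMAS, S = K_s·(1+k_d θ_c)/[θ_c·(Y k − k_d) − 1] = 41.0 × (1 + 0.0628 × 14.1) / [14.1 × (0.413 × 3.56 − 0.0628) − 1] = 77.30 / 18.85 = 4.102 mg/L.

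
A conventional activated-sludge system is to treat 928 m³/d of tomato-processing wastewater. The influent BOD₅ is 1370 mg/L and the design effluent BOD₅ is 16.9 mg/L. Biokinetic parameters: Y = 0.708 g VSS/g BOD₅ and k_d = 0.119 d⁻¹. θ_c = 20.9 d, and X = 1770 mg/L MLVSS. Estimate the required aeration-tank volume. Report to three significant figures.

V ≈ 3010 m³

Steady-state biomass mass balance: V·X·(1 + k_d·θ_c) = Y·Q·(S₀ − S)·θ_c, so V = 0.708 × 928 × (1370 − 16.9) × 20.9 / [1770 × (1 + 0.119 × 20.9)] = 1.86×10^7 / 6172 = 3010 m³.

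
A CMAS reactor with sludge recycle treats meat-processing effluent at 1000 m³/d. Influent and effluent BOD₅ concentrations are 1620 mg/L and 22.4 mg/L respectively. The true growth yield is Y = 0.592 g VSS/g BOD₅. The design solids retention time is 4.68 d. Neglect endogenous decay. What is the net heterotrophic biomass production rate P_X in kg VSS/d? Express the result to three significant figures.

No decay correction is needed, so Y_obs = Y = 0.592.
Q·(S₀ − S) = 1000 × (1620 − 22.4) × 10⁻³ = 1598 kg/d removed.
Biomass produced: P_X = Y_obs·Q·ΔS = 0.5920 × 1598 ≈ 945.8 kg VSS/d.

P_X ≈ 946 kg VSS/d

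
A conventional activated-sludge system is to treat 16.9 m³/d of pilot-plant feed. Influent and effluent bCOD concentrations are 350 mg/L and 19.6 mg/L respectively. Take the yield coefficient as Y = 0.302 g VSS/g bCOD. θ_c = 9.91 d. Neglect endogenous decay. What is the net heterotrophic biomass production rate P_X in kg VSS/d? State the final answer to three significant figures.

Since k_d ≈ 0, Y_obs = Y = 0.302 g VSS/g bCOD.
Mass of bCOD removed per day: Q(S₀ − S) = 16.9 × 330.4 g/m³ = 5.584 kg/d.
Net biomass production P_X = Y_obs × Q·(S₀ − S) = 0.3020 × 5.584 = 1.686 kg VSS/d.

P_X ≈ 1.69 kg VSS/d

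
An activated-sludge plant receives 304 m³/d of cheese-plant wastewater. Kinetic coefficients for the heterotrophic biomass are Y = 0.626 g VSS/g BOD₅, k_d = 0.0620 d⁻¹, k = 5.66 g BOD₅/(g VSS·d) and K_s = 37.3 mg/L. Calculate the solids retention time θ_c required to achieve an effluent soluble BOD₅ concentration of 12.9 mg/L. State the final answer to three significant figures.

θ_c ≈ 1.18 d

Specific growth rate at S = 12.9 mg/L: μ = YkS/(K_s+S) = 0.626·5.66·12.9/(37.3+12.9) = 0.9105 d⁻¹.
Then 1/θ_c = μ − k_d = 0.9105 − 0.0620 = 0.8485 d⁻¹, giving θ_c = 1.179 d.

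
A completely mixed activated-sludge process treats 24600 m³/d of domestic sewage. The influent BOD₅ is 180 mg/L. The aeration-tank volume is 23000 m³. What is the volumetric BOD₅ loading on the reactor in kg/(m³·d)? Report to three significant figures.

Volumetric loading L_v = Q·S₀ / V = 24600 × 180 g/m³ / 23000 m³ = 192.5 g/(m³·d) = 0.1925 kg BOD₅/(m³·d).

L_v ≈ 0.193 kg BOD₅/(m³·d)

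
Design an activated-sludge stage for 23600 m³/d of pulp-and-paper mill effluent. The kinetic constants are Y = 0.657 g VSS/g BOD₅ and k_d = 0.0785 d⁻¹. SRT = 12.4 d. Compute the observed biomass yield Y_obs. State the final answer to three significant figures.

The observed yield is Y_obs = Y/(1 + k_d·θ_c) = 0.657 / (1 + 0.0785 × 12.4) = 0.657 / 1.973 = 0.3329 g VSS per g BOD₅ removed.

Y_obs ≈ 0.333 g VSS/g BOD₅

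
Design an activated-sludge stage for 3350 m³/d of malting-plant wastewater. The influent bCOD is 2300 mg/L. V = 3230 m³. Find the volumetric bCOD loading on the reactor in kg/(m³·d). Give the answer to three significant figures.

L_v = Q S₀ / V = 3350 × 2300 × 10⁻³ / 3230 = 2.385 kg/(m³·d).

L_v ≈ 2.39 kg bCOD/(m³·d)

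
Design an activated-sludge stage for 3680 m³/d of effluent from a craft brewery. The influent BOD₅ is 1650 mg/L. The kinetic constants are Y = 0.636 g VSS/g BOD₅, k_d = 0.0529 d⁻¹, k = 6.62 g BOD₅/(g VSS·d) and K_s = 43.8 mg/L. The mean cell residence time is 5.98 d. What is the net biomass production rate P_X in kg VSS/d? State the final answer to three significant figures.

P_X ≈ 2930 kg VSS/d

From the Monod/SRT balance for a CMAS, S = K_s·(1+k_d θ_c)/[θ_c·(Y k − k_d) − 1] = 43.8 × (1 + 0.0529 × 5.98) / [5.98 × (0.636 × 6.62 − 0.0529) − 1] = 57.66 / 23.86 = 2.416 mg/L.
Observed yield with endogenous decay: Y_obs = Y / (1 + k_d·θ_c) = 0.636 / (1 + 0.0529 × 5.98) = 0.636 / 1.316 = 0.4832 g VSS/g BOD₅.
ΔS = 1650 − 2.42 = 1648 mg/L, so the substrate removal rate is 3680 × 1648/1000 = 6063 kg BOD₅/d.
Net biomass production P_X = Y_obs × Q·(S₀ − S) = 0.4832 × 6063 = 2929 kg VSS/d.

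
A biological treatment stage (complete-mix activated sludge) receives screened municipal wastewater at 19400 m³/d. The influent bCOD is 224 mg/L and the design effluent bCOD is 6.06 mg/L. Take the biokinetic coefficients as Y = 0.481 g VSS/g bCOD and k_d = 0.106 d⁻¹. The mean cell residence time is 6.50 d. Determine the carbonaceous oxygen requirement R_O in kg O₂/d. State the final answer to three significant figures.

R_O ≈ 2520 kg O₂/d

Y_obs = Y / (1 + k_d θ_c) = 0.481 / (1 + 0.106 × 6.50) = 0.481 / 1.689 = 0.2848.
Q·(S₀ − S) = 19400 × (224 − 6.06) × 10⁻³ = 4228 kg/d removed.
Net sludge production P_X = 0.2848 × 4228 = 1204 kg VSS/d.
Carbonaceous O₂ demand = substrate oxidised − cell-mass equivalent = 4228 − 1.42 × 1204 = 2518 kg O₂/d.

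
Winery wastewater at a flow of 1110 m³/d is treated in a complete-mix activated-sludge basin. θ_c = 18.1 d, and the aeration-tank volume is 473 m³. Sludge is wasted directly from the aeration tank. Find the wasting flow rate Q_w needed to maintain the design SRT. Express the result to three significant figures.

Q_w ≈ 26.1 m³/d

Wasting from the aeration tank: Q_w = V / θ_c = 473.0 / 18.1 = 26.13 m³/d.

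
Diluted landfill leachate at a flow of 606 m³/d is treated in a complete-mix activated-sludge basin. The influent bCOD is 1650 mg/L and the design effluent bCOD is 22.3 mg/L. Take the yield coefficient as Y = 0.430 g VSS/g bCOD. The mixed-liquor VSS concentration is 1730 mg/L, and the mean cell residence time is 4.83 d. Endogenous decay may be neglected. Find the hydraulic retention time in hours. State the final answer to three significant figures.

τ ≈ 46.9 h

Biomass mass balance (decay neglected): V·X = Y·Q·(S₀ − S)·θ_c, so V = 0.430 × 606 × (1650 − 22.3) × 4.83 / 1730 = 1184 m³.
τ = V/Q = 1184/606 = 1.954 d, or 46.90 h.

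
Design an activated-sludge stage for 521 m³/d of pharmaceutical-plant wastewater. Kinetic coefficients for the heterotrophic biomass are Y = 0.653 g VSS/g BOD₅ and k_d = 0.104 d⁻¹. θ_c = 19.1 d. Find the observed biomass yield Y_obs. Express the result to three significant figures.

Y_obs = Y / (1 + k_d θ_c) = 0.653 / (1 + 0.104 × 19.1) = 0.653 / 2.986 = 0.2187.

Y_obs ≈ 0.219 g VSS/g BOD₅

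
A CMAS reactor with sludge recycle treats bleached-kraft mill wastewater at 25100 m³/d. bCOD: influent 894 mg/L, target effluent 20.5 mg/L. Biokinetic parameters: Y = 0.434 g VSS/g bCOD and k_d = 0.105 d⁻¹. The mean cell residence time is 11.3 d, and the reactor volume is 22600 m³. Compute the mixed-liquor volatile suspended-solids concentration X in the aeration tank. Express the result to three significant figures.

X ≈ 2180 mg/L

X = Y·Q·ΔS·θ_c / [V·(1 + k_d θ_c)] = 0.434 × 25100 × (894 − 20.5) × 11.3 / [22600 × (1 + 0.105 × 11.3)] = 2176 mg/L.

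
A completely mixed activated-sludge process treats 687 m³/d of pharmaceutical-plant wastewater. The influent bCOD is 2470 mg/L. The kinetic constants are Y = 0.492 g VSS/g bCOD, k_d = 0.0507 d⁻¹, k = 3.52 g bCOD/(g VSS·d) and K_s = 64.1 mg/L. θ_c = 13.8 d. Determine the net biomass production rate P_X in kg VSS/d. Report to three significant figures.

P_X ≈ 490 kg VSS/d

From the Monod/SRT balance for a CMAS, S = K_s·(1+k_d θ_c)/[θ_c·(Y k − k_d) − 1] = 64.1 × (1 + 0.0507 × 13.8) / [13.8 × (0.492 × 3.52 − 0.0507) − 1] = 108.9 / 22.20 = 4.908 mg/L.
The observed yield is Y_obs = Y/(1 + k_d·θ_c) = 0.492 / (1 + 0.0507 × 13.8) = 0.492 / 1.700 = 0.2895 g VSS per g bCOD removed.
ΔS = 2470 − 4.91 = 2465 mg/L, so the substrate removal rate is 687 × 2465/1000 = 1694 kg bCOD/d.
Net biomass production P_X = Y_obs × Q·(S₀ − S) = 0.2895 × 1694 = 490.2 kg VSS/d.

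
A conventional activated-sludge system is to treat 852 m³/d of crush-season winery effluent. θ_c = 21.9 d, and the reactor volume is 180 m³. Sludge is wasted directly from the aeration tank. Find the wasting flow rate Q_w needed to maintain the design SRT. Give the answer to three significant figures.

Wasting from the aeration tank: Q_w = V / θ_c = 180.0 / 21.9 = 8.219 m³/d.

Q_w ≈ 8.22 m³/d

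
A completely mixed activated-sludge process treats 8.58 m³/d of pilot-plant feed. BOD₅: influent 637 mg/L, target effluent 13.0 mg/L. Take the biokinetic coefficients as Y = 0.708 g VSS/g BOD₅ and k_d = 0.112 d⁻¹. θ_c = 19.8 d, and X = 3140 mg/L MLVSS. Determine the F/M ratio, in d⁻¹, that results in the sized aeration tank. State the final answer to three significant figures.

F/M ≈ 0.234 d⁻¹

Steady-state biomass mass balance: V·X·(1 + k_d·θ_c) = Y·Q·(S₀ − S)·θ_c, so V = 0.708 × 8.58 × (637 − 13.0) × 19.8 / [3140 × (1 + 0.112 × 19.8)] = 7.51×10^4 / 10103 = 7.429 m³.
F/M = applied load / biomass = Q·S₀/(V·X) = 8.58 × 637 / (7.429 × 3140) = 0.2343 d⁻¹.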